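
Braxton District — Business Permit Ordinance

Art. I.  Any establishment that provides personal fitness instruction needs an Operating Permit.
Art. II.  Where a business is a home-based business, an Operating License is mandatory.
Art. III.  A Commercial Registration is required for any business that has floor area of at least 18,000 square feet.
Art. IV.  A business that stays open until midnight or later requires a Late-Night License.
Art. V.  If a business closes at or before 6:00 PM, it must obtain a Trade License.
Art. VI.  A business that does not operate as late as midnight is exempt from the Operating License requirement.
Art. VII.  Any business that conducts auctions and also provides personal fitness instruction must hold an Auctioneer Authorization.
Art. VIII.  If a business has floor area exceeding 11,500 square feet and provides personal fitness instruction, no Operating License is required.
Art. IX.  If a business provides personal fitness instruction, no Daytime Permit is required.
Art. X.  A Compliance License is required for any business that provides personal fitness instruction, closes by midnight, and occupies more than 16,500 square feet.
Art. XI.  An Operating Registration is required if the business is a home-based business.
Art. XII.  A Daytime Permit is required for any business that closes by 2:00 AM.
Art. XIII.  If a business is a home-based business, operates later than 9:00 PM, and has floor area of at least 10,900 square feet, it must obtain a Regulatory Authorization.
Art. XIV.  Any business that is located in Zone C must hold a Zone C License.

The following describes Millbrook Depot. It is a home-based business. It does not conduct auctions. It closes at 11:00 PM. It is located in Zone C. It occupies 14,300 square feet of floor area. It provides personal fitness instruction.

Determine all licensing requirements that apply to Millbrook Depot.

Art. I. provides personal fitness instruction → Operating Permit required.
Art. II. is a home-based business → Operating License required.
Art. III. floor area 14,300 square feet < 18,000 square feet → Commercial Registration not required.
Art. IV. closes 11:00 PM, at/before midnight → Late-Night License not required.
Art. V. closes 11:00 PM, after 6:00 PM → Trade License not required.
Art. VI. closes 11:00 PM, at/before midnight → exempt from Operating License.
Art. VII. does not conduct auctions; provides personal fitness instruction → Auctioneer Authorization not required.
Art. VIII. floor area 14,300 square feet > 11,500 square feet; provides personal fitness instruction → exempt from Operating License.
Art. IX. provides personal fitness instruction → exempt from Daytime Permit.
Art. X. provides personal fitness instruction; closes 11:00 PM, at/before midnight; floor area 14,300 square feet ≤ 16,500 square feet → Compliance License not required.
Art. XI. is a home-based business → Operating Registration required.
Art. XII. closes 11:00 PM, at/before 2:00 AM → Daytime Permit required.
Art. XIII. is a home-based business; closes 11:00 PM, after 9:00 PM; floor area 14,300 square feet ≥ 10,900 square feet → Regulatory Authorization required.
Art. XIV. is located in Zone C → Zone C License required.

Operating Permit, Operating Registration, Regulatory Authorization, Zone C License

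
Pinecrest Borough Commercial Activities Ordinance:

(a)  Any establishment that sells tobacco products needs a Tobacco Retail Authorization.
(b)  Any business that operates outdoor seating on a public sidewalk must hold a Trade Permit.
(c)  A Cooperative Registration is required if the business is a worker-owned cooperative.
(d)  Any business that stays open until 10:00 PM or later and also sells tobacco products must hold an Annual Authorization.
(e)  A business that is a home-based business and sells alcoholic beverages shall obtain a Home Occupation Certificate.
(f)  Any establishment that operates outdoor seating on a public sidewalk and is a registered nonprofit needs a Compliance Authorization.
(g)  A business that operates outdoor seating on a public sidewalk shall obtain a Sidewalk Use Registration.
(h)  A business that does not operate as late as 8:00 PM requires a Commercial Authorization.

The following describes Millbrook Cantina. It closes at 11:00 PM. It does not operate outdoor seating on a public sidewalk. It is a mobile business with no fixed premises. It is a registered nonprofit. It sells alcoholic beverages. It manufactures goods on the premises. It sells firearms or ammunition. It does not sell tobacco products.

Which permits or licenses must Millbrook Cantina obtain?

(a) does not sell tobacco products → Tobacco Retail Authorization not required.
(b) does not operate outdoor seating on a public sidewalk → Trade Permit not required.
(c) is a registered nonprofit (not: is a worker-owned cooperative) → Cooperative Registration not required.
(d) closes 11:00 PM, after 10:00 PM; does not sell tobacco products → Annual Authorization not required.
(e) is a mobile business with no fixed premises (not: is a home-based business); sells alcoholic beverages → Home Occupation Certificate not required.
(f) does not operate outdoor seating on a public sidewalk; is a registered nonprofit → Compliance Authorization not required.
(g) does not operate outdoor seating on a public sidewalk → Sidewalk Use Registration not required.
(h) closes 11:00 PM, after 8:00 PM → Commercial Authorization not required.

None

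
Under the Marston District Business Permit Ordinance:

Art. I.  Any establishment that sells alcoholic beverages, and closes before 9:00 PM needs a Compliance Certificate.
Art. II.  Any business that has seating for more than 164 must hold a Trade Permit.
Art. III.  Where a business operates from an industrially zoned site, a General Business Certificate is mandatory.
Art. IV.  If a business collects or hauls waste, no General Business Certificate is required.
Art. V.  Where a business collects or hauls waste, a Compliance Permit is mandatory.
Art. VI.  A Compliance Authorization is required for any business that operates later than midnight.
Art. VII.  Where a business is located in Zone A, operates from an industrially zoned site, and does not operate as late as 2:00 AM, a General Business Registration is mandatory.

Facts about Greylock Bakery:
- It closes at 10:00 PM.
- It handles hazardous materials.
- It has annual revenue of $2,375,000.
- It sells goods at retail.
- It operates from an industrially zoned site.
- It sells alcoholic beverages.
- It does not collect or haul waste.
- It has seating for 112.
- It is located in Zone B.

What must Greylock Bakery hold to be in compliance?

Art. I. sells alcoholic beverages; closes 10:00 PM, after 9:00 PM → Compliance Certificate not required.
Art. II. seating 112 ≤ 164 → Trade Permit not required.
Art. III. operates from an industrially zoned site → General Business Certificate required.
Art. IV. does not collect or haul waste → General Business Certificate exemption does not apply.
Art. V. does not collect or haul waste → Compliance Permit not required.
Art. VI. closes 10:00 PM, at/before midnight → Compliance Authorization not required.
Art. VII. is located in Zone B (not: is located in Zone A); operates from an industrially zoned site; closes 10:00 PM, at/before 2:00 AM → General Business Registration not required.

General Business Certificate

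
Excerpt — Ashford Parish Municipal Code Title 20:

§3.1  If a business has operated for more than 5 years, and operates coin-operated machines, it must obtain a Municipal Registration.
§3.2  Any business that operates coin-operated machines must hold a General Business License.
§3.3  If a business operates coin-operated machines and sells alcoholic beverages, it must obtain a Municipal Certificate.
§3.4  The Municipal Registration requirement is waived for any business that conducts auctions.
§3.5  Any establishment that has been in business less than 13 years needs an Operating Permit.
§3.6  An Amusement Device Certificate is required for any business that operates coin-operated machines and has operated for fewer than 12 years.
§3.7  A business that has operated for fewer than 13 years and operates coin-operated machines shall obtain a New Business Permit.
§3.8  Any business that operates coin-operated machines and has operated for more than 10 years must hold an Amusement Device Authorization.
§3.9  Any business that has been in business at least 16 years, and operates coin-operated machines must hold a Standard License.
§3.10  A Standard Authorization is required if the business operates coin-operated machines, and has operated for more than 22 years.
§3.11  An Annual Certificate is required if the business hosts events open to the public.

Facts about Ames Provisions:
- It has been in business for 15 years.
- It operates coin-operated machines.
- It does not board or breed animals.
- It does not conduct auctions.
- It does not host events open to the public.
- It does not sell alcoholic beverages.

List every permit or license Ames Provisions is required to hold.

Amusement Device Authorization, General Business License, Municipal Registration

§3.1 years in business 15 > 5; operates coin-operated machines → Municipal Registration required.
§3.2 operates coin-operated machines → General Business License required.
§3.3 operates coin-operated machines; does not sell alcoholic beverages → Municipal Certificate not required.
§3.4 does not conduct auctions → Municipal Registration exemption does not apply.
§3.5 years in business 15 ≥ 13 → Operating Permit not required.
§3.6 operates coin-operated machines; years in business 15 ≥ 12 → Amusement Device Certificate not required.
§3.7 years in business 15 ≥ 13; operates coin-operated machines → New Business Permit not required.
§3.8 operates coin-operated machines; years in business 15 > 10 → Amusement Device Authorization required.
§3.9 years in business 15 < 16; operates coin-operated machines → Standard License not required.
§3.10 operates coin-operated machines; years in business 15 ≤ 22 → Standard Authorization not required.
§3.11 does not host events open to the public → Annual Certificate not required.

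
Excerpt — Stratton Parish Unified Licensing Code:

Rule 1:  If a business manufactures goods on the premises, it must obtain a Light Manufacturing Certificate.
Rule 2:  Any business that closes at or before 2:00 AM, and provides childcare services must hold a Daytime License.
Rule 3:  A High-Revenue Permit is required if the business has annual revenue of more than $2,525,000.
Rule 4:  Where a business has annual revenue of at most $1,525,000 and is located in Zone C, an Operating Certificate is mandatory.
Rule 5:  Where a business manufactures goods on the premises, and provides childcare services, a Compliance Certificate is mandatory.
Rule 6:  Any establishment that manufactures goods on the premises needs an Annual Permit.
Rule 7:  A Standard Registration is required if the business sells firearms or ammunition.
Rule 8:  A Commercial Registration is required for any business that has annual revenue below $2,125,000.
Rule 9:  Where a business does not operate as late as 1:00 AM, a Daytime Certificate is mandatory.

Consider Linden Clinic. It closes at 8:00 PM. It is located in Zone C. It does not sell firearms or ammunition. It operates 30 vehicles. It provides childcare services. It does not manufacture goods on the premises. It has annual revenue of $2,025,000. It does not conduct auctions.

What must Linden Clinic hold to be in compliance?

Rule 1: does not manufacture goods on the premises → Light Manufacturing Certificate not required.
Rule 2: closes 8:00 PM, at/before 2:00 AM; provides childcare services → Daytime License required.
Rule 3: revenue $2,025,000 ≤ $2,525,000 → High-Revenue Permit not required.
Rule 4: revenue $2,025,000 > $1,525,000; is located in Zone C → Operating Certificate not required.
Rule 5: does not manufacture goods on the premises; provides childcare services → Compliance Certificate not required.
Rule 6: does not manufacture goods on the premises → Annual Permit not required.
Rule 7: does not sell firearms or ammunition → Standard Registration not required.
Rule 8: revenue $2,025,000 < $2,125,000 → Commercial Registration required.
Rule 9: closes 8:00 PM, at/before 1:00 AM → Daytime Certificate required.

Commercial Registration, Daytime Certificate, Daytime License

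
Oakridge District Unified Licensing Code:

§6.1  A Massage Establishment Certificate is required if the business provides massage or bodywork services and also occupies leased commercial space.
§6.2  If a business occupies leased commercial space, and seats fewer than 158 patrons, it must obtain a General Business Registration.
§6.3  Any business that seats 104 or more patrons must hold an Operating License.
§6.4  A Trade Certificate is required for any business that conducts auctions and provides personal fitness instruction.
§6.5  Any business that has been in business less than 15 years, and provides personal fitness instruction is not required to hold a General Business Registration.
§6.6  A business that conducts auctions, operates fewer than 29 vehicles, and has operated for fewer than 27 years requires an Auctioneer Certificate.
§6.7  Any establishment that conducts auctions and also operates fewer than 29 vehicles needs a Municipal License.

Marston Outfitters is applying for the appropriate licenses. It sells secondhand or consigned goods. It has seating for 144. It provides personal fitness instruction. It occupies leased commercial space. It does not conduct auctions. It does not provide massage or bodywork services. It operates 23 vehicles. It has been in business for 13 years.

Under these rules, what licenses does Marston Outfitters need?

Operating License

§6.1 does not provide massage or bodywork services; occupies leased commercial space → Massage Establishment Certificate not required.
§6.2 occupies leased commercial space; seating 144 < 158 → General Business Registration required.
§6.3 seating 144 ≥ 104 → Operating License required.
§6.4 does not conduct auctions; provides personal fitness instruction → Trade Certificate not required.
§6.5 years in business 13 < 15; provides personal fitness instruction → exempt from General Business Registration.
§6.6 does not conduct auctions; vehicles 23 < 29; years in business 13 < 27 → Auctioneer Certificate not required.
§6.7 does not conduct auctions; vehicles 23 < 29 → Municipal License not required.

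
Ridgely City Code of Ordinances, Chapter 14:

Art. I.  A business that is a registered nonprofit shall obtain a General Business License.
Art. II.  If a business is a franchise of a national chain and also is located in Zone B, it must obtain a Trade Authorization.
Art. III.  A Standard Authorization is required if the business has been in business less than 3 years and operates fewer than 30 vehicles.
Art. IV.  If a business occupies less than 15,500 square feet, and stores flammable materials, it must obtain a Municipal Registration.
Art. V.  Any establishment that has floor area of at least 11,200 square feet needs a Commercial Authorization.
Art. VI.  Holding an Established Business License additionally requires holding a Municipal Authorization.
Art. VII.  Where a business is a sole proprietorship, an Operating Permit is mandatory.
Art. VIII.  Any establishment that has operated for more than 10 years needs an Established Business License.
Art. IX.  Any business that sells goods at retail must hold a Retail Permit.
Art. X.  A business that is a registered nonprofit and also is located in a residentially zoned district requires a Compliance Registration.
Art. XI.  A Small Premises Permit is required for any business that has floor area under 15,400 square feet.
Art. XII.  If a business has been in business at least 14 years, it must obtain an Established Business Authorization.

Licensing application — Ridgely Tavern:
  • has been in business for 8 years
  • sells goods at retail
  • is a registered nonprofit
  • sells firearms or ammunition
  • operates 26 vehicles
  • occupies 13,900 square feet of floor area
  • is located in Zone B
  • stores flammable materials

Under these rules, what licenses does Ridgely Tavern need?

Art. I. is a registered nonprofit → General Business License required.
Art. II. is a registered nonprofit (not: is a franchise of a national chain); is located in Zone B → Trade Authorization not required.
Art. III. years in business 8 ≥ 3; vehicles 26 < 30 → Standard Authorization not required.
Art. IV. floor area 13,900 square feet < 15,500 square feet; stores flammable materials → Municipal Registration required.
Art. V. floor area 13,900 square feet ≥ 11,200 square feet → Commercial Authorization required.
Art. VI. Established Business License is not required → no effect.
Art. VII. is a registered nonprofit (not: is a sole proprietorship) → Operating Permit not required.
Art. VIII. years in business 8 ≤ 10 → Established Business License not required.
Art. IX. sells goods at retail → Retail Permit required.
Art. X. is a registered nonprofit; is located in Zone B (not: is located in a residentially zoned district) → Compliance Registration not required.
Art. XI. floor area 13,900 square feet < 15,400 square feet → Small Premises Permit required.
Art. XII. years in business 8 < 14 → Established Business Authorization not required.

Commercial Authorization, General Business License, Municipal Registration, Retail Permit, Small Premises Permit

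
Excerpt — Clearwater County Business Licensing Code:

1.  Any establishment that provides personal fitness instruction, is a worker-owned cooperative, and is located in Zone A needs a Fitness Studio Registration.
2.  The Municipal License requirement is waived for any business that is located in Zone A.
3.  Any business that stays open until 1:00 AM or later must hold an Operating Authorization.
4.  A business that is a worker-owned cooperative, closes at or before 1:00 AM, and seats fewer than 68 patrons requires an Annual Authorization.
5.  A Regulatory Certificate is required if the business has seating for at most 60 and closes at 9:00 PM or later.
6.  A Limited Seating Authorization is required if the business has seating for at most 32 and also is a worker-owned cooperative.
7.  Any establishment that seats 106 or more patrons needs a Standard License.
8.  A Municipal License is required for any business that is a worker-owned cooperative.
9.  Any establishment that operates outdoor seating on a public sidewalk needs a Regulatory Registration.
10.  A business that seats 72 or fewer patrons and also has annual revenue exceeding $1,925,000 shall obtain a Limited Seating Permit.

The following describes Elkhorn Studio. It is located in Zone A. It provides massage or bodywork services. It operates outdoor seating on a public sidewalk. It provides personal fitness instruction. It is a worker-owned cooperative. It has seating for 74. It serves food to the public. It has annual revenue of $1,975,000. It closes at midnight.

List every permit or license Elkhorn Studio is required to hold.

Fitness Studio Registration, Regulatory Registration

1. provides personal fitness instruction; is a worker-owned cooperative; is located in Zone A → Fitness Studio Registration required.
2. is located in Zone A → exempt from Municipal License.
3. closes midnight, at/before 1:00 AM → Operating Authorization not required.
4. is a worker-owned cooperative; closes midnight, at/before 1:00 AM; seating 74 ≥ 68 → Annual Authorization not required.
5. seating 74 > 60; closes midnight, after 9:00 PM → Regulatory Certificate not required.
6. seating 74 > 32; is a worker-owned cooperative → Limited Seating Authorization not required.
7. seating 74 < 106 → Standard License not required.
8. is a worker-owned cooperative → Municipal License required.
9. operates outdoor seating on a public sidewalk → Regulatory Registration required.
10. seating 74 > 72; revenue $1,975,000 > $1,925,000 → Limited Seating Permit not required.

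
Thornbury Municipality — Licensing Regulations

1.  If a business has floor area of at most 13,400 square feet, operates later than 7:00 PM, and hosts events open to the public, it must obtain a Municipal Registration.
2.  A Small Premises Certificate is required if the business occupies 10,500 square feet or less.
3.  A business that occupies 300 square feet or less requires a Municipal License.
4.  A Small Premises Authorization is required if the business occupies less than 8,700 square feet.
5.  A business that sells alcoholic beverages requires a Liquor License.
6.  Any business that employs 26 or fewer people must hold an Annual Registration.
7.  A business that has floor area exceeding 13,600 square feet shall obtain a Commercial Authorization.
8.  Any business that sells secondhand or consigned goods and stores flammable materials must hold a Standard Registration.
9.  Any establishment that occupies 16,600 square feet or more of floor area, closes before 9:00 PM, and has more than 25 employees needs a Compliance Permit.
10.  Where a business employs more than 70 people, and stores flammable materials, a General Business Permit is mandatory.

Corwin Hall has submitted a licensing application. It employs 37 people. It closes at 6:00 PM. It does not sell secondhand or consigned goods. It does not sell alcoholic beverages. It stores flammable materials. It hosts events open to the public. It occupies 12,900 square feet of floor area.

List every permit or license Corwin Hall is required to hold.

None

1. floor area 12,900 square feet ≤ 13,400 square feet; closes 6:00 PM, at/before 7:00 PM; hosts events open to the public → Municipal Registration not required.
2. floor area 12,900 square feet > 10,500 square feet → Small Premises Certificate not required.
3. floor area 12,900 square feet > 300 square feet → Municipal License not required.
4. floor area 12,900 square feet ≥ 8,700 square feet → Small Premises Authorization not required.
5. does not sell alcoholic beverages → Liquor License not required.
6. employees 37 > 26 → Annual Registration not required.
7. floor area 12,900 square feet ≤ 13,600 square feet → Commercial Authorization not required.
8. does not sell secondhand or consigned goods; stores flammable materials → Standard Registration not required.
9. floor area 12,900 square feet < 16,600 square feet; closes 6:00 PM, at/before 9:00 PM; employees 37 > 25 → Compliance Permit not required.
10. employees 37 ≤ 70; stores flammable materials → General Business Permit not required.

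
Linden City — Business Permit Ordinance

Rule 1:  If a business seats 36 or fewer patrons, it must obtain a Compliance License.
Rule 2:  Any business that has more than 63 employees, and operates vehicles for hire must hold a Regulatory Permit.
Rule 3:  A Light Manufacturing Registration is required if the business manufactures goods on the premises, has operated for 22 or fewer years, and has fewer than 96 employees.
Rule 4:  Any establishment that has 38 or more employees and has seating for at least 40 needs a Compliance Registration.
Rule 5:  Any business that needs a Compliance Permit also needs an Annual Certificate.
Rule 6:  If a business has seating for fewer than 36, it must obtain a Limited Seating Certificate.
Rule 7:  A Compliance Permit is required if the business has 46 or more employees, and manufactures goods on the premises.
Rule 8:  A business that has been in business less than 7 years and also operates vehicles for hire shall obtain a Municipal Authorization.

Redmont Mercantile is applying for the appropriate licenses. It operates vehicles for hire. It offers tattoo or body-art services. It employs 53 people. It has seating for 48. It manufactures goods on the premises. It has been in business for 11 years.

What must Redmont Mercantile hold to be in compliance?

Annual Certificate, Compliance Permit, Compliance Registration, Light Manufacturing Registration

Rule 1: seating 48 > 36 → Compliance License not required.
Rule 2: employees 53 ≤ 63; operates vehicles for hire → Regulatory Permit not required.
Rule 3: manufactures goods on the premises; years in business 11 ≤ 22; employees 53 < 96 → Light Manufacturing Registration required.
Rule 4: employees 53 ≥ 38; seating 48 ≥ 40 → Compliance Registration required.
Rule 5: Compliance Permit is required → Annual Certificate also required.
Rule 6: seating 48 ≥ 36 → Limited Seating Certificate not required.
Rule 7: employees 53 ≥ 46; manufactures goods on the premises → Compliance Permit required.
Rule 8: years in business 11 ≥ 7; operates vehicles for hire → Municipal Authorization not required.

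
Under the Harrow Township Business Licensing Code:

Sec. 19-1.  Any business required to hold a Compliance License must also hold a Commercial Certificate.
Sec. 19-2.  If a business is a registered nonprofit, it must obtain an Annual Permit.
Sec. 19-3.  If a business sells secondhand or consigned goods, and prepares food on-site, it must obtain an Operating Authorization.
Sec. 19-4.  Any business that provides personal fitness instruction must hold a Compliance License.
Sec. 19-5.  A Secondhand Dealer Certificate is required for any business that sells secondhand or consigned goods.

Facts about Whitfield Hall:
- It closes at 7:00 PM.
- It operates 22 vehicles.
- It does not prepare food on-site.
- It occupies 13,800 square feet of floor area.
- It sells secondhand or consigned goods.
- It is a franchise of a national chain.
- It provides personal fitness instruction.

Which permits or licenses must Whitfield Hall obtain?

Commercial Certificate, Compliance License, Secondhand Dealer Certificate

Sec. 19-1. Compliance License is required → Commercial Certificate also required.
Sec. 19-2. is a franchise of a national chain (not: is a registered nonprofit) → Annual Permit not required.
Sec. 19-3. sells secondhand or consigned goods; does not prepare food on-site → Operating Authorization not required.
Sec. 19-4. provides personal fitness instruction → Compliance License required.
Sec. 19-5. sells secondhand or consigned goods → Secondhand Dealer Certificate required.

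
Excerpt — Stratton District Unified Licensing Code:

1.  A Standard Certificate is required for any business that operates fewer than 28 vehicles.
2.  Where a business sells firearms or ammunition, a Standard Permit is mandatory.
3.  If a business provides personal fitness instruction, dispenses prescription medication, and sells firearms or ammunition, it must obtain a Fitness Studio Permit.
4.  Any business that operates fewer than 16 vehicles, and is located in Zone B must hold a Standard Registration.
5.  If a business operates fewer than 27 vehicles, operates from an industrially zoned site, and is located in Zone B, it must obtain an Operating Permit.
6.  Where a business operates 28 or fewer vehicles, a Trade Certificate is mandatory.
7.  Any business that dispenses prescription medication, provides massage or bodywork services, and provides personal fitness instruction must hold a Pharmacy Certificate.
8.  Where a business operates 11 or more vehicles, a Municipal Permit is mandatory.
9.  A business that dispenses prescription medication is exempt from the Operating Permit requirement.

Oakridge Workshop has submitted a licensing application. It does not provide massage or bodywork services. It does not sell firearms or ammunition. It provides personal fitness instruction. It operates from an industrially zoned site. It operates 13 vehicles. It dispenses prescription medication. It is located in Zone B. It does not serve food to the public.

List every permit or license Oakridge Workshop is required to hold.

Municipal Permit, Standard Certificate, Standard Registration, Trade Certificate

1. vehicles 13 < 28 → Standard Certificate required.
2. does not sell firearms or ammunition → Standard Permit not required.
3. provides personal fitness instruction; dispenses prescription medication; does not sell firearms or ammunition → Fitness Studio Permit not required.
4. vehicles 13 < 16; is located in Zone B → Standard Registration required.
5. vehicles 13 < 27; operates from an industrially zoned site; is located in Zone B → Operating Permit required.
6. vehicles 13 ≤ 28 → Trade Certificate required.
7. dispenses prescription medication; does not provide massage or bodywork services; provides personal fitness instruction → Pharmacy Certificate not required.
8. vehicles 13 ≥ 11 → Municipal Permit required.
9. dispenses prescription medication → exempt from Operating Permit.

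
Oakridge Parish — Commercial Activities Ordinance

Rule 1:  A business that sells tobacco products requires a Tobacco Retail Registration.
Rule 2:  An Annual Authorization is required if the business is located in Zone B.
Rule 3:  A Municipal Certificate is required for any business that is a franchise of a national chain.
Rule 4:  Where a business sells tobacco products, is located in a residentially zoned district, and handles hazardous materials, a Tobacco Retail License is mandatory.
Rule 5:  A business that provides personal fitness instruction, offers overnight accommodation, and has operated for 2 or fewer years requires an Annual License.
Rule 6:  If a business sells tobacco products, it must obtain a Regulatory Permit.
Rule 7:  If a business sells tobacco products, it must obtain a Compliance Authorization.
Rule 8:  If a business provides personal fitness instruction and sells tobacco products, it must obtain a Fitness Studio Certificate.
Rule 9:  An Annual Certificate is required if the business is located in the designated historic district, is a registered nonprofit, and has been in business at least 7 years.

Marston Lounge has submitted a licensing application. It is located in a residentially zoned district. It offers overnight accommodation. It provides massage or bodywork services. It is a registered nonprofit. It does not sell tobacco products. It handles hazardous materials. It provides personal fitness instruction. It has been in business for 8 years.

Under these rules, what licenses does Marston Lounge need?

Rule 1: does not sell tobacco products → Tobacco Retail Registration not required.
Rule 2: is located in a residentially zoned district (not: is located in Zone B) → Annual Authorization not required.
Rule 3: is a registered nonprofit (not: is a franchise of a national chain) → Municipal Certificate not required.
Rule 4: does not sell tobacco products; is located in a residentially zoned district; handles hazardous materials → Tobacco Retail License not required.
Rule 5: provides personal fitness instruction; offers overnight accommodation; years in business 8 > 2 → Annual License not required.
Rule 6: does not sell tobacco products → Regulatory Permit not required.
Rule 7: does not sell tobacco products → Compliance Authorization not required.
Rule 8: provides personal fitness instruction; does not sell tobacco products → Fitness Studio Certificate not required.
Rule 9: is located in a residentially zoned district (not: is located in the designated historic district); is a registered nonprofit; years in business 8 ≥ 7 → Annual Certificate not required.

None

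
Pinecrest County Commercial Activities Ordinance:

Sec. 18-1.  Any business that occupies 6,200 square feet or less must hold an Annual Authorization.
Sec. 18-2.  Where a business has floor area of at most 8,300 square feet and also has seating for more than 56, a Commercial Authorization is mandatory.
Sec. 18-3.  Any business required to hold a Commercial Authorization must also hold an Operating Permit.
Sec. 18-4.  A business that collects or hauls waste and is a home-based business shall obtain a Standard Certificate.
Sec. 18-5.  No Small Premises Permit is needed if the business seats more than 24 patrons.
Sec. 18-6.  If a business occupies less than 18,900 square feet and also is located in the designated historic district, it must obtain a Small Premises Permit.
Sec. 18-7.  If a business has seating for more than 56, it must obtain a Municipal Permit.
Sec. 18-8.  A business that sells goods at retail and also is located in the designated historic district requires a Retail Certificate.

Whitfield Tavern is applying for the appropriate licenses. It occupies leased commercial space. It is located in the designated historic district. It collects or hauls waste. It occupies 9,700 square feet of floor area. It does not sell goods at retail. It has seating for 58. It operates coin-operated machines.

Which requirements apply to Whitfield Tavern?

Municipal Permit

Sec. 18-1. floor area 9,700 square feet > 6,200 square feet → Annual Authorization not required.
Sec. 18-2. floor area 9,700 square feet > 8,300 square feet; seating 58 > 56 → Commercial Authorization not required.
Sec. 18-3. Commercial Authorization is not required → no effect.
Sec. 18-4. collects or hauls waste; occupies leased commercial space (not: is a home-based business) → Standard Certificate not required.
Sec. 18-5. seating 58 > 24 → exempt from Small Premises Permit.
Sec. 18-6. floor area 9,700 square feet < 18,900 square feet; is located in the designated historic district → Small Premises Permit required.
Sec. 18-7. seating 58 > 56 → Municipal Permit required.
Sec. 18-8. does not sell goods at retail; is located in the designated historic district → Retail Certificate not required.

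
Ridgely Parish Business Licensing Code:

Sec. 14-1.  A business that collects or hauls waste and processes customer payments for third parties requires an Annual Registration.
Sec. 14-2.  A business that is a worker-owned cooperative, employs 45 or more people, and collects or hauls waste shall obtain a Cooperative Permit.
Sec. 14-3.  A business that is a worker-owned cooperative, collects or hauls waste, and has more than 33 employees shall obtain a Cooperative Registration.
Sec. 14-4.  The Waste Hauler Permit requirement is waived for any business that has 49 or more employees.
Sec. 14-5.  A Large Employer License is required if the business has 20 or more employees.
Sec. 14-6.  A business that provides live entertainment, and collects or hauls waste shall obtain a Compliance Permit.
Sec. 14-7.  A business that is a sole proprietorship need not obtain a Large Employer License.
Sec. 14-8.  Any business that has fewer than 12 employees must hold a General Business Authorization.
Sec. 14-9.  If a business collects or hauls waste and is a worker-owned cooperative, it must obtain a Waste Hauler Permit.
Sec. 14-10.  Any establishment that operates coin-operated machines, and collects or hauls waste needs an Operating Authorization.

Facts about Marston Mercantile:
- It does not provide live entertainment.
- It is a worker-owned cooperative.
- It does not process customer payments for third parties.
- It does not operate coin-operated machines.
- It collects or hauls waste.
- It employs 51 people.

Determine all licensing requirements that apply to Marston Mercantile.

Sec. 14-1. collects or hauls waste; does not process customer payments for third parties → Annual Registration not required.
Sec. 14-2. is a worker-owned cooperative; employees 51 ≥ 45; collects or hauls waste → Cooperative Permit required.
Sec. 14-3. is a worker-owned cooperative; collects or hauls waste; employees 51 > 33 → Cooperative Registration required.
Sec. 14-4. employees 51 ≥ 49 → exempt from Waste Hauler Permit.
Sec. 14-5. employees 51 ≥ 20 → Large Employer License required.
Sec. 14-6. does not provide live entertainment; collects or hauls waste → Compliance Permit not required.
Sec. 14-7. is a worker-owned cooperative (not: is a sole proprietorship) → Large Employer License exemption does not apply.
Sec. 14-8. employees 51 ≥ 12 → General Business Authorization not required.
Sec. 14-9. collects or hauls waste; is a worker-owned cooperative → Waste Hauler Permit required.
Sec. 14-10. does not operate coin-operated machines; collects or hauls waste → Operating Authorization not required.

Cooperative Permit, Cooperative Registration, Large Employer License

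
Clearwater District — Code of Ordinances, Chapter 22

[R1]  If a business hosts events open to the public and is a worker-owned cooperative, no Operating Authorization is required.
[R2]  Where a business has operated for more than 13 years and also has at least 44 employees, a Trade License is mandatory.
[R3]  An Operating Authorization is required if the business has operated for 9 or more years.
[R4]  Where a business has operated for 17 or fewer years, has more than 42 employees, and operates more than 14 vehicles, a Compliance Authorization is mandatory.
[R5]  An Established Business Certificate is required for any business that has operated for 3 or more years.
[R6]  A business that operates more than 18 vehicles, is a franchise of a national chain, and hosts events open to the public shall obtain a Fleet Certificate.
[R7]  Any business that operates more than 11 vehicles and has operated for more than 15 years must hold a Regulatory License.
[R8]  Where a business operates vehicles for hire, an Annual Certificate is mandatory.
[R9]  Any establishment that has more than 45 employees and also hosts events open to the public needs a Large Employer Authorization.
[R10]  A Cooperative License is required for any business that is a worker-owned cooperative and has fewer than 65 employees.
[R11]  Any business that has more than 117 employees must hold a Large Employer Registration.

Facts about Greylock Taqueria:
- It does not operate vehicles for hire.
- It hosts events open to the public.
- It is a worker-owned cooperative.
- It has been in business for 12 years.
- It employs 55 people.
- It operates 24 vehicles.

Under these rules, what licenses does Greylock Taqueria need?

[R1] hosts events open to the public; is a worker-owned cooperative → exempt from Operating Authorization.
[R2] years in business 12 ≤ 13; employees 55 ≥ 44 → Trade License not required.
[R3] years in business 12 ≥ 9 → Operating Authorization required.
[R4] years in business 12 ≤ 17; employees 55 > 42; vehicles 24 > 14 → Compliance Authorization required.
[R5] years in business 12 ≥ 3 → Established Business Certificate required.
[R6] vehicles 24 > 18; is a worker-owned cooperative (not: is a franchise of a national chain); hosts events open to the public → Fleet Certificate not required.
[R7] vehicles 24 > 11; years in business 12 ≤ 15 → Regulatory License not required.
[R8] does not operate vehicles for hire → Annual Certificate not required.
[R9] employees 55 > 45; hosts events open to the public → Large Employer Authorization required.
[R10] is a worker-owned cooperative; employees 55 < 65 → Cooperative License required.
[R11] employees 55 ≤ 117 → Large Employer Registration not required.

Compliance Authorization, Cooperative License, Established Business Certificate, Large Employer Authorization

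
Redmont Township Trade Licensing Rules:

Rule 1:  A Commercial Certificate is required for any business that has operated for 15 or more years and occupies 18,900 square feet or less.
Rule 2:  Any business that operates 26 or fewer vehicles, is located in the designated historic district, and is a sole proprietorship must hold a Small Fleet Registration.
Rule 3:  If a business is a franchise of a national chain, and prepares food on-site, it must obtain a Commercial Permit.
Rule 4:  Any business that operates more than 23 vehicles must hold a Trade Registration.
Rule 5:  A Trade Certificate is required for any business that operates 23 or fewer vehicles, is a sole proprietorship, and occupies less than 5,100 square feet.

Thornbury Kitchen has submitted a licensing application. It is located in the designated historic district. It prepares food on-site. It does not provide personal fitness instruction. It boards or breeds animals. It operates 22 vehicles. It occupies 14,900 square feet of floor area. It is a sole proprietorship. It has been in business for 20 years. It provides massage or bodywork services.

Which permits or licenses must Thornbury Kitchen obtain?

Commercial Certificate, Small Fleet Registration

Rule 1: years in business 20 ≥ 15; floor area 14,900 square feet ≤ 18,900 square feet → Commercial Certificate required.
Rule 2: vehicles 22 ≤ 26; is located in the designated historic district; is a sole proprietorship → Small Fleet Registration required.
Rule 3: is a sole proprietorship (not: is a franchise of a national chain); prepares food on-site → Commercial Permit not required.
Rule 4: vehicles 22 ≤ 23 → Trade Registration not required.
Rule 5: vehicles 22 ≤ 23; is a sole proprietorship; floor area 14,900 square feet ≥ 5,100 square feet → Trade Certificate not required.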